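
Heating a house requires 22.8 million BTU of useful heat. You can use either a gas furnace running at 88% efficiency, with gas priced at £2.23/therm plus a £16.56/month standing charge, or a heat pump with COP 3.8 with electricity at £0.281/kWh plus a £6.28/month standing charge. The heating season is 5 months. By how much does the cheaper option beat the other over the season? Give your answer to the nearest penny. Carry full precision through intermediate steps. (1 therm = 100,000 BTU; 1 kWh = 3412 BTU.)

Heat load = 22.8 × 10⁶ BTU = 22,800,000 BTU
Gas: input = 22,800,000 / 0.88 = 25,909,091 BTU = 259.1 therm → 259.1 × £2.23 = £577.77; + 5 × £16.56 standing = £660.57
Heat pump: 22,800,000 BTU / 3412 = 6,682 kWh heat; / 3.8 = 1,758 kWh in → × £0.281 = £494.14; + 5 × £6.28 standing = £525.54
Difference = |£660.57 − £525.54| = £135.03

£135.03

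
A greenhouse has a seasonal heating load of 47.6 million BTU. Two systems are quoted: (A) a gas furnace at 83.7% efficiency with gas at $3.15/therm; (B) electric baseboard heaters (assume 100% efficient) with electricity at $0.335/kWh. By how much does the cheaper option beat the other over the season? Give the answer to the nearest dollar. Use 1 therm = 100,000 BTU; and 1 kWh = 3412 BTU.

Heat load = 47.6 × 10⁶ BTU = 47,600,000 BTU
Gas: input = 47,600,000 / 0.837 = 56,869,773 BTU = 568.7 therm → 568.7 × $3.15 = $1,791.40
Electric: 47,600,000 BTU / 3412 = 13,950 kWh → × $0.335 = $4,673.51
Difference = |$1,791.40 − $4,673.51| = $2,882.11 ≈ $2882

$2882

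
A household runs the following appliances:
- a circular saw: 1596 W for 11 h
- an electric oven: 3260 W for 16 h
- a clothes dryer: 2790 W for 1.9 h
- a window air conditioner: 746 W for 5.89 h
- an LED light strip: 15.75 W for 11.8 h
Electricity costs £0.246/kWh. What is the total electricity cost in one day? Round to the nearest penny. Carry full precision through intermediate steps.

circular saw: 1596 W × 11 h = 17,556 Wh = 17.56 kWh
electric oven: 3260 W × 16 h = 52,160 Wh = 52.16 kWh
clothes dryer: 2790 W × 1.9 h = 5,301 Wh = 5.301 kWh
window air conditioner: 746 W × 5.89 h = 4,394 Wh = 4.394 kWh
LED light strip: 15.75 W × 11.8 h = 186 Wh = 0.1859 kWh
Total energy = 17.56 + 52.16 + 5.301 + 4.394 + 0.1859 = 79.6 kWh
Cost = 79.6 kWh × £0.246 = £19.58

£19.58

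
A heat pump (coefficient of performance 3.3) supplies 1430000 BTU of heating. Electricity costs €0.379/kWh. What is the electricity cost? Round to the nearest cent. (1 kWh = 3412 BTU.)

€48.13

Heat delivered = 1,430,000 BTU / 3412 = 419.1 kWh
Electrical input = 419.1 kWh / 3.3 = 127 kWh
Cost = 127 × €0.379/kWh = €48.13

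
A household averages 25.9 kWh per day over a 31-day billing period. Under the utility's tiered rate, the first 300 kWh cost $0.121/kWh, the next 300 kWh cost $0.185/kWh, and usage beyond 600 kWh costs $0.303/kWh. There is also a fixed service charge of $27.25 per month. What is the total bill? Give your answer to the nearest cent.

$180.53

Usage = 25.9 kWh/day × 31 days = 802.9 kWh
First 300 kWh × $0.121 = $36.30
Next 300 kWh × $0.185 = $55.50
Remaining 202.9 kWh × $0.303 = $61.48
Energy charge = $153.28; + service $27.25 = $180.53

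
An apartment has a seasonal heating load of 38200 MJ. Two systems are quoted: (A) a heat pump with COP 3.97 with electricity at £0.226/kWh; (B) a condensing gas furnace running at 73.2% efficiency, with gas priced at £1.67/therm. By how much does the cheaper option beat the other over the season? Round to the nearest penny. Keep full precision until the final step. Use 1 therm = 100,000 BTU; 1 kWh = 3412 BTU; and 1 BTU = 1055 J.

Heat load = 38200 MJ = 38,200,000,000 J / 1055 = 36,208,531 BTU
Gas: input = 36,208,531 / 0.732 = 49,465,206 BTU = 494.7 therm → 494.7 × £1.67 = £826.07
Heat pump: 36,208,531 BTU / 3412 = 10,610 kWh heat; / 3.97 = 2,673 kWh in → × £0.226 = £604.12
Difference = |£826.07 − £604.12| = £221.95

£221.95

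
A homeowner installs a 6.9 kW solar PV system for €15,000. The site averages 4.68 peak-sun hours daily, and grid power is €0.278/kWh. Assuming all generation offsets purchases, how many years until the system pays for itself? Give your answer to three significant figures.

Daily generation = 6.9 kW × 4.68 h = 32.29 kWh
Annual generation = 32.29 × 365 = 11787 kWh
Annual savings = 11787 × €0.278 = €3,276.67
Payback = €15,000 / €3,276.67 = 4.58 years

4.58 years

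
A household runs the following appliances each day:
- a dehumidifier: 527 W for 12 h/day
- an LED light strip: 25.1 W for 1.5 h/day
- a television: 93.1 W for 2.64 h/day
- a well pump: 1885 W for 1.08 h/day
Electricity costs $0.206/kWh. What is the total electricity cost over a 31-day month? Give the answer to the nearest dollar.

$55

dehumidifier: 527 W × 12 h × 31 d = 196,044 Wh = 196 kWh
LED light strip: 25.1 W × 1.5 h × 31 d = 1,167 Wh = 1.167 kWh
television: 93.1 W × 2.64 h × 31 d = 7,619 Wh = 7.619 kWh
well pump: 1885 W × 1.08 h × 31 d = 63,110 Wh = 63.11 kWh
Total energy = 196 + 1.167 + 7.619 + 63.11 = 267.9 kWh
Cost = 267.9 kWh × $0.206 = $55.20 ≈ $55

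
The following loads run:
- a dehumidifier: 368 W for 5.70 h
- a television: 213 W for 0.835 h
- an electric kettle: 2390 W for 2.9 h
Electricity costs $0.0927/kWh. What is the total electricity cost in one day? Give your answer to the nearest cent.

dehumidifier: 368 W × 5.70 h = 2,098 Wh = 2.098 kWh
television: 213 W × 0.835 h = 178 Wh = 0.1779 kWh
electric kettle: 2390 W × 2.9 h = 6,931 Wh = 6.931 kWh
Total energy = 2.098 + 0.1779 + 6.931 = 9.206 kWh
Cost = 9.206 kWh × $0.0927 = $0.85

$0.85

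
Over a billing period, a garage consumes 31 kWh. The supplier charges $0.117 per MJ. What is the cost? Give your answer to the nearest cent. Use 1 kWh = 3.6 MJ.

$13.06

31 kWh × (3.6 MJ/kWh) = 111.6 MJ
Cost = 111.6 MJ × $0.117/MJ = $13.06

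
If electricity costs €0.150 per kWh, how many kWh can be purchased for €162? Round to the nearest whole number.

1080 kWh

€162 / €0.150 per kWh = 1,080 kWh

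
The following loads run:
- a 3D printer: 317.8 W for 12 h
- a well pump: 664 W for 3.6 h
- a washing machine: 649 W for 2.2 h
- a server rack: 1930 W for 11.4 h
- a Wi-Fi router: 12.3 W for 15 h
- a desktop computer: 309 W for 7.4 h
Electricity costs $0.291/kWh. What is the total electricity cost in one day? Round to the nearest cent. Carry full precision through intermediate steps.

$9.34

3D printer: 317.8 W × 12 h = 3,814 Wh = 3.814 kWh
well pump: 664 W × 3.6 h = 2,390 Wh = 2.39 kWh
washing machine: 649 W × 2.2 h = 1,428 Wh = 1.428 kWh
server rack: 1930 W × 11.4 h = 22,002 Wh = 22 kWh
Wi-Fi router: 12.3 W × 15 h = 184 Wh = 0.1845 kWh
desktop computer: 309 W × 7.4 h = 2,287 Wh = 2.287 kWh
Total energy = 3.814 + 2.39 + 1.428 + 22 + 0.1845 + 2.287 = 32.1 kWh
Cost = 32.1 kWh × $0.291 = $9.34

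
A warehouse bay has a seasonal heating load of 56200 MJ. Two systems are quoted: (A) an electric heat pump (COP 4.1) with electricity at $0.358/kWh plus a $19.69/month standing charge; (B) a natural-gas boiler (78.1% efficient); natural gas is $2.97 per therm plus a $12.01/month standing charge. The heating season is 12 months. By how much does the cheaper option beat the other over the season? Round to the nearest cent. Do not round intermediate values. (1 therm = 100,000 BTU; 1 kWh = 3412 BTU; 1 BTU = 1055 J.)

Heat load = 56200 MJ = 56,200,000,000 J / 1055 = 53,270,142 BTU
Gas: input = 53,270,142 / 0.781 = 68,207,608 BTU = 682.1 therm → 682.1 × $2.97 = $2,025.77; + 12 × $12.01 standing = $2,169.89
Heat pump: 53,270,142 BTU / 3412 = 15,610 kWh heat; / 4.1 = 3,808 kWh in → × $0.358 = $1,363.25; + 12 × $19.69 standing = $1,599.53
Difference = |$2,169.89 − $1,599.53| = $570.36

$570.36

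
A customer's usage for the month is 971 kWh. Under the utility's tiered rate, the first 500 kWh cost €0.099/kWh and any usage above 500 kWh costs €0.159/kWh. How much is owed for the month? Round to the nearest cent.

First 500 kWh × €0.099 = €49.50
Remaining 471 kWh × €0.159 = €74.89
Total = €124.39

€124.39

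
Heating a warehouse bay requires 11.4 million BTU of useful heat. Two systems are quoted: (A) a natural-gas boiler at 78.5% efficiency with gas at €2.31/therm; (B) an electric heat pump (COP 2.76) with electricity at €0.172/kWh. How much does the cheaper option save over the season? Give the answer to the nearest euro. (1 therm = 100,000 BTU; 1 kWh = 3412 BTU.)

Heat load = 11.4 × 10⁶ BTU = 11,400,000 BTU
Gas: input = 11,400,000 / 0.785 = 14,522,293 BTU = 145.2 therm → 145.2 × €2.31 = €335.46
Heat pump: 11,400,000 BTU / 3412 = 3,341 kWh heat; / 2.76 = 1,211 kWh in → × €0.172 = €208.22
Difference = |€335.46 − €208.22| = €127.25 ≈ €127

€127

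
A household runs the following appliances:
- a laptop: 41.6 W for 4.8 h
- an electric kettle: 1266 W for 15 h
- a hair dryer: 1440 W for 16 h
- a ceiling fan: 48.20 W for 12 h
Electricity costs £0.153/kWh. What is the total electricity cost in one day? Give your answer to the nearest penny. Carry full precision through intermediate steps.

laptop: 41.6 W × 4.8 h = 200 Wh = 0.1997 kWh
electric kettle: 1266 W × 15 h = 18,990 Wh = 18.99 kWh
hair dryer: 1440 W × 16 h = 23,040 Wh = 23.04 kWh
ceiling fan: 48.20 W × 12 h = 578 Wh = 0.5784 kWh
Total energy = 0.1997 + 18.99 + 23.04 + 0.5784 = 42.81 kWh
Cost = 42.81 kWh × £0.153 = £6.55

£6.55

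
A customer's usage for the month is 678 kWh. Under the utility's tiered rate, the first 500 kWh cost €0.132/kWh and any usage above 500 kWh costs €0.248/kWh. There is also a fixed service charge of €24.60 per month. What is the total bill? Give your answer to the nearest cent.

First 500 kWh × €0.132 = €66.00
Remaining 178 kWh × €0.248 = €44.14
Energy charge = €110.14; + service €24.60 = €134.74

€134.74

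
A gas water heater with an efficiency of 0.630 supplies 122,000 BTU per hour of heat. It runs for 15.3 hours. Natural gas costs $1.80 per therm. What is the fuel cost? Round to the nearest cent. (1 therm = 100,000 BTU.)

Heat delivered = 122,000 BTU/h × 15.3 h = 1,866,600 BTU
Gas input = 1,866,600 / 0.630 = 2,962,857 BTU
= 2,962,857 / 100,000 = 29.63 therm
Cost = 29.63 × $1.80/therm = $53.33

$53.33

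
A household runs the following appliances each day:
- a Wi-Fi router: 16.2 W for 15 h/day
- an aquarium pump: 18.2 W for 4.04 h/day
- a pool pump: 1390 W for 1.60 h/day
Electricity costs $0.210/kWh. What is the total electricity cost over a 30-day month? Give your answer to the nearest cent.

$16.01

Wi-Fi router: 16.2 W × 15 h × 30 d = 7,290 Wh = 7.29 kWh
aquarium pump: 18.2 W × 4.04 h × 30 d = 2,206 Wh = 2.206 kWh
pool pump: 1390 W × 1.60 h × 30 d = 66,720 Wh = 66.72 kWh
Total energy = 7.29 + 2.206 + 66.72 = 76.22 kWh
Cost = 76.22 kWh × $0.210 = $16.01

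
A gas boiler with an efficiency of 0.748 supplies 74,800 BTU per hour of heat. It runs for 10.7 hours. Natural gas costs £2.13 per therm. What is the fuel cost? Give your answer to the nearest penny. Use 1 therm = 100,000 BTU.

£22.79

Heat delivered = 74,800 BTU/h × 10.7 h = 800,360 BTU
Gas input = 800,360 / 0.748 = 1,070,000 BTU
= 1,070,000 / 100,000 = 10.7 therm
Cost = 10.7 × £2.13/therm = £22.79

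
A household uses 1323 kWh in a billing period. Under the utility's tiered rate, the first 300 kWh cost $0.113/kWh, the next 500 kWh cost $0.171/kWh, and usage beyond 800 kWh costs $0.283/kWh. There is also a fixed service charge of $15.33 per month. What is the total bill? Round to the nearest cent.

First 300 kWh × $0.113 = $33.90
Next 500 kWh × $0.171 = $85.50
Remaining 523 kWh × $0.283 = $148.01
Energy charge = $267.41; + service $15.33 = $282.74

$282.74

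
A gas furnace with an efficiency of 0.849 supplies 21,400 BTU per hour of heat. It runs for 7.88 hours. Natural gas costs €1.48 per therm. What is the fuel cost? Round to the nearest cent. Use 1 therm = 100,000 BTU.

Heat delivered = 21,400 BTU/h × 7.88 h = 168,632 BTU
Gas input = 168,632 / 0.849 = 198,624 BTU
= 198,624 / 100,000 = 1.986 therm
Cost = 1.986 × €1.48/therm = €2.94

€2.94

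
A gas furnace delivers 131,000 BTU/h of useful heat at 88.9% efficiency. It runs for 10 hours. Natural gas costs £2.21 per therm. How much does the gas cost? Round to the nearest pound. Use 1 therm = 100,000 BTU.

£33

Heat delivered = 131,000 BTU/h × 10 h = 1,310,000 BTU
Gas input = 1,310,000 / 0.889 = 1,473,566 BTU
= 1,473,566 / 100,000 = 14.74 therm
Cost = 14.74 × £2.21/therm = £32.57 ≈ £33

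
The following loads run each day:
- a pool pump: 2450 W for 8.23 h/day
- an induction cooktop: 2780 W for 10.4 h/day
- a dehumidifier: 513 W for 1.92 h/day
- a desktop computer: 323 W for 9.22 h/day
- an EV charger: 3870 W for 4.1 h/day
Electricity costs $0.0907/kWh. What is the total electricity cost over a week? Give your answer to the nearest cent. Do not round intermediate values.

$43.75

pool pump: 2450 W × 8.23 h × 7 d = 141,144 Wh = 141.1 kWh
induction cooktop: 2780 W × 10.4 h × 7 d = 202,384 Wh = 202.4 kWh
dehumidifier: 513 W × 1.92 h × 7 d = 6,895 Wh = 6.895 kWh
desktop computer: 323 W × 9.22 h × 7 d = 20,846 Wh = 20.85 kWh
EV charger: 3870 W × 4.1 h × 7 d = 111,069 Wh = 111.1 kWh
Total energy = 141.1 + 202.4 + 6.895 + 20.85 + 111.1 = 482.3 kWh
Cost = 482.3 kWh × $0.0907 = $43.75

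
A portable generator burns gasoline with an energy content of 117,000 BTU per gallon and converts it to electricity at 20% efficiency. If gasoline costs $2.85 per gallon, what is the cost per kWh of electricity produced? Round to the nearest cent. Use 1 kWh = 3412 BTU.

$0.42

Electrical output per gallon = 117,000 BTU × 0.20 / 3412 BTU/kWh = 6.858 kWh
Cost per kWh = $2.85 / 6.858 kWh = $0.416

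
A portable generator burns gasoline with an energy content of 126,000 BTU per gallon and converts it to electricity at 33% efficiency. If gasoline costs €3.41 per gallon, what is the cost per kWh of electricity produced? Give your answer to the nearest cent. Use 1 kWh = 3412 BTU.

Electrical output per gallon = 126,000 BTU × 0.33 / 3412 BTU/kWh = 12.19 kWh
Cost per kWh = €3.41 / 12.19 kWh = €0.280

€0.28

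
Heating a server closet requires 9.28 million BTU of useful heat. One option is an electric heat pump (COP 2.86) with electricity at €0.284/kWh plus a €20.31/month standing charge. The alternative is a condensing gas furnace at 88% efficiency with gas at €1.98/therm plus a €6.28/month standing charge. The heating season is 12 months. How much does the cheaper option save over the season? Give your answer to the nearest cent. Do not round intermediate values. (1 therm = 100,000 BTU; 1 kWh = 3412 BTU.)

Heat load = 9.28 × 10⁶ BTU = 9,280,000 BTU
Gas: input = 9,280,000 / 0.88 = 10,545,455 BTU = 105.5 therm → 105.5 × €1.98 = €208.80; + 12 × €6.28 standing = €284.16
Heat pump: 9,280,000 BTU / 3412 = 2,720 kWh heat; / 2.86 = 951 kWh in → × €0.284 = €270.08; + 12 × €20.31 standing = €513.80
Difference = |€284.16 − €513.80| = €229.64

€229.64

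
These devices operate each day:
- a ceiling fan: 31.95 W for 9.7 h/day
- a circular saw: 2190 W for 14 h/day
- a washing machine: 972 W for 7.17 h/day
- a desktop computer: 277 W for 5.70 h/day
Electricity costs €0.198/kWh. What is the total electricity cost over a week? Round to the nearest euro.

€55

ceiling fan: 31.95 W × 9.7 h × 7 d = 2,169 Wh = 2.169 kWh
circular saw: 2190 W × 14 h × 7 d = 214,620 Wh = 214.6 kWh
washing machine: 972 W × 7.17 h × 7 d = 48,785 Wh = 48.78 kWh
desktop computer: 277 W × 5.70 h × 7 d = 11,052 Wh = 11.05 kWh
Total energy = 2.169 + 214.6 + 48.78 + 11.05 = 276.6 kWh
Cost = 276.6 kWh × €0.198 = €54.77 ≈ €55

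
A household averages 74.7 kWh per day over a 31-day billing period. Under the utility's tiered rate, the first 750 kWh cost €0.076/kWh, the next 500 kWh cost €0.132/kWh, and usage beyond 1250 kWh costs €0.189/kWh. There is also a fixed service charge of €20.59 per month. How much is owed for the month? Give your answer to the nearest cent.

€345.01

Usage = 74.7 kWh/day × 31 days = 2315.7 kWh
First 750 kWh × €0.076 = €57.00
Next 500 kWh × €0.132 = €66.00
Remaining 1065.7 kWh × €0.189 = €201.42
Energy charge = €324.42; + service €20.59 = €345.01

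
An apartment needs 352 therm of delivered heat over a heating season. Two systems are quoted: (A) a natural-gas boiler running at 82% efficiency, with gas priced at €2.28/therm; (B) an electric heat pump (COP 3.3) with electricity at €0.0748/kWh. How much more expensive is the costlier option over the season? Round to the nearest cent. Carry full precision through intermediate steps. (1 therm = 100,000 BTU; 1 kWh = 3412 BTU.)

Heat load = 352 therm × 100,000 = 35,200,000 BTU
Gas: input = 35,200,000 / 0.82 = 42,926,829 BTU = 429.3 therm → 429.3 × €2.28 = €978.73
Heat pump: 35,200,000 BTU / 3412 = 10,320 kWh heat; / 3.3 = 3,126 kWh in → × €0.0748 = €233.84
Difference = |€978.73 − €233.84| = €744.89

€744.89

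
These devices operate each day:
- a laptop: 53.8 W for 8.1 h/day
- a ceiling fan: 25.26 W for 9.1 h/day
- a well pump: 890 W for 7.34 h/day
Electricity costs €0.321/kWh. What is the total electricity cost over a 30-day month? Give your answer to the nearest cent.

laptop: 53.8 W × 8.1 h × 30 d = 13,073 Wh = 13.07 kWh
ceiling fan: 25.26 W × 9.1 h × 30 d = 6,896 Wh = 6.896 kWh
well pump: 890 W × 7.34 h × 30 d = 195,978 Wh = 196 kWh
Total energy = 13.07 + 6.896 + 196 = 215.9 kWh
Cost = 215.9 kWh × €0.321 = €69.32

€69.32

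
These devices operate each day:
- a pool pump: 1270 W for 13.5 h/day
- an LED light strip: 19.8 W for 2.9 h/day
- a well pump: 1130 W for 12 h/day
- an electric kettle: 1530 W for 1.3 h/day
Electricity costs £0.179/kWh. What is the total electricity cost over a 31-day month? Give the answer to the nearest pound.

pool pump: 1270 W × 13.5 h × 31 d = 531,495 Wh = 531.5 kWh
LED light strip: 19.8 W × 2.9 h × 31 d = 1,780 Wh = 1.78 kWh
well pump: 1130 W × 12 h × 31 d = 420,360 Wh = 420.4 kWh
electric kettle: 1530 W × 1.3 h × 31 d = 61,659 Wh = 61.66 kWh
Total energy = 531.5 + 1.78 + 420.4 + 61.66 = 1,015 kWh
Cost = 1,015 kWh × £0.179 = £181.74 ≈ £182

£182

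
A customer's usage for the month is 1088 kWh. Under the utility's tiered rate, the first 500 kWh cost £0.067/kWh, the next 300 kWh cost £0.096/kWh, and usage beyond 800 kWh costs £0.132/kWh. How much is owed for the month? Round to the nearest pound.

£100

First 500 kWh × £0.067 = £33.50
Next 300 kWh × £0.096 = £28.80
Remaining 288 kWh × £0.132 = £38.02
Total = £100.32 ≈ £100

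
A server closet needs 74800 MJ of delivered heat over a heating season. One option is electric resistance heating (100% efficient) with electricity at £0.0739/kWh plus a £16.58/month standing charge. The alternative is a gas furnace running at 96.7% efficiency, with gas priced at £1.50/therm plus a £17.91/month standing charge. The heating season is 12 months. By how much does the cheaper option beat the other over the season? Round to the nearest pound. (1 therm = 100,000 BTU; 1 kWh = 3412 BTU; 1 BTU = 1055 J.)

Heat load = 74800 MJ = 74,800,000,000 J / 1055 = 70,900,474 BTU
Gas: input = 70,900,474 / 0.967 = 73,320,035 BTU = 733.2 therm → 733.2 × £1.50 = £1,099.80; + 12 × £17.91 standing = £1,314.72
Electric: 70,900,474 BTU / 3412 = 20,780 kWh → × £0.0739 = £1,535.62; + 12 × £16.58 standing = £1,734.58
Difference = |£1,314.72 − £1,734.58| = £419.86 ≈ £420

£420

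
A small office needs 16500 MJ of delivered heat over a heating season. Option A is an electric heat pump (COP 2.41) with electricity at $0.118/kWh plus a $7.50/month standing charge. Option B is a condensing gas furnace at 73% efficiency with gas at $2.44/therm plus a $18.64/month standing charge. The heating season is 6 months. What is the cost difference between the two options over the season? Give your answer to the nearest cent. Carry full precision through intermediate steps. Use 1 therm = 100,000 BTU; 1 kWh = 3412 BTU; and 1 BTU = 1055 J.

Heat load = 16500 MJ = 16,500,000,000 J / 1055 = 15,639,810 BTU
Gas: input = 15,639,810 / 0.73 = 21,424,398 BTU = 214.2 therm → 214.2 × $2.44 = $522.76; + 6 × $18.64 standing = $634.60
Heat pump: 15,639,810 BTU / 3412 = 4,584 kWh heat; / 2.41 = 1,902 kWh in → × $0.118 = $224.43; + 6 × $7.50 standing = $269.43
Difference = |$634.60 − $269.43| = $365.16

$365.16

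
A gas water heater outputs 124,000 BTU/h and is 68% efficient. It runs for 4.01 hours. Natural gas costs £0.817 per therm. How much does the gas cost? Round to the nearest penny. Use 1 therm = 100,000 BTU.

Heat delivered = 124,000 BTU/h × 4.01 h = 497,240 BTU
Gas input = 497,240 / 0.68 = 731,235 BTU
= 731,235 / 100,000 = 7.312 therm
Cost = 7.312 × £0.817/therm = £5.97

£5.97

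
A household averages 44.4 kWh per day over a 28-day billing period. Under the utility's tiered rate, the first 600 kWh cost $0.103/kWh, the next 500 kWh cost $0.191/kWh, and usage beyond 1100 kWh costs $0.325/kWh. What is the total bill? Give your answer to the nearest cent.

Usage = 44.4 kWh/day × 28 days = 1243.2 kWh
First 600 kWh × $0.103 = $61.80
Next 500 kWh × $0.191 = $95.50
Remaining 143.2 kWh × $0.325 = $46.54
Total = $203.84

$203.84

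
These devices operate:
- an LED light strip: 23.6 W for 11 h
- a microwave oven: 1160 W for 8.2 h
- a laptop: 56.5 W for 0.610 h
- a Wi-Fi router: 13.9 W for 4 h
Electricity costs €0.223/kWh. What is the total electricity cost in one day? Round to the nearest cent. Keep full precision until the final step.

€2.20

LED light strip: 23.6 W × 11 h = 260 Wh = 0.2596 kWh
microwave oven: 1160 W × 8.2 h = 9,512 Wh = 9.512 kWh
laptop: 56.5 W × 0.610 h = 34 Wh = 0.03446 kWh
Wi-Fi router: 13.9 W × 4 h = 56 Wh = 0.0556 kWh
Total energy = 0.2596 + 9.512 + 0.03446 + 0.0556 = 9.862 kWh
Cost = 9.862 kWh × €0.223 = €2.20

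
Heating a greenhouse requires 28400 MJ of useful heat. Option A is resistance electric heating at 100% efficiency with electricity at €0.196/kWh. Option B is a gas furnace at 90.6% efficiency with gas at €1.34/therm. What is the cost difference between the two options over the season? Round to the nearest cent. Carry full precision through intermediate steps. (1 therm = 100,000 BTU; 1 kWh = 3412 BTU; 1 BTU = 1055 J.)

€1148.22

Heat load = 28400 MJ = 28,400,000,000 J / 1055 = 26,919,431 BTU
Gas: input = 26,919,431 / 0.906 = 29,712,397 BTU = 297.1 therm → 297.1 × €1.34 = €398.15
Electric: 26,919,431 BTU / 3412 = 7,890 kWh → × €0.196 = €1,546.37
Difference = |€398.15 − €1,546.37| = €1,148.22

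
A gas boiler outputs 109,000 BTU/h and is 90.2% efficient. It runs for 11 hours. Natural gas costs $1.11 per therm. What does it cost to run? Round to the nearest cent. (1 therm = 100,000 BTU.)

$14.75

Heat delivered = 109,000 BTU/h × 11 h = 1,199,000 BTU
Gas input = 1,199,000 / 0.902 = 1,329,268 BTU
= 1,329,268 / 100,000 = 13.29 therm
Cost = 13.29 × $1.11/therm = $14.75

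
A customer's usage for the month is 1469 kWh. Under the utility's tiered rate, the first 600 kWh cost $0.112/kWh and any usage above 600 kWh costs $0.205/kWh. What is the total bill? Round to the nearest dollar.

First 600 kWh × $0.112 = $67.20
Remaining 869 kWh × $0.205 = $178.14
Total = $245.34 ≈ $245

$245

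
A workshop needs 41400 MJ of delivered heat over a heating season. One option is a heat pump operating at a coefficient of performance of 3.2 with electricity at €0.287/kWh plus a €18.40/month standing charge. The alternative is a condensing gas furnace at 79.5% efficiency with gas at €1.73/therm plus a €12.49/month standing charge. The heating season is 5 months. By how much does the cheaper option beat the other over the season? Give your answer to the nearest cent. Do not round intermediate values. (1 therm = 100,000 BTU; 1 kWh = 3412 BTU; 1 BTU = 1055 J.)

€207.11

Heat load = 41400 MJ = 41,400,000,000 J / 1055 = 39,241,706 BTU
Gas: input = 39,241,706 / 0.795 = 49,360,637 BTU = 493.6 therm → 493.6 × €1.73 = €853.94; + 5 × €12.49 standing = €916.39
Heat pump: 39,241,706 BTU / 3412 = 11,500 kWh heat; / 3.2 = 3,594 kWh in → × €0.287 = €1,031.50; + 5 × €18.40 standing = €1,123.50
Difference = |€916.39 − €1,123.50| = €207.11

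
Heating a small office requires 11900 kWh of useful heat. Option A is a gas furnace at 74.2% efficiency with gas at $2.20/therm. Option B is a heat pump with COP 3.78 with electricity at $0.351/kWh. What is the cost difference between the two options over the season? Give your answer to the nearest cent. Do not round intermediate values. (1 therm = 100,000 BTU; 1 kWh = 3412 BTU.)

Heat load = 11900 kWh × 3412 = 40,602,800 BTU
Gas: input = 40,602,800 / 0.742 = 54,720,755 BTU = 547.2 therm → 547.2 × $2.20 = $1,203.86
Heat pump: 40,602,800 BTU / 3412 = 11,900 kWh heat; / 3.78 = 3,148 kWh in → × $0.351 = $1,105.00
Difference = |$1,203.86 − $1,105.00| = $98.86

$98.86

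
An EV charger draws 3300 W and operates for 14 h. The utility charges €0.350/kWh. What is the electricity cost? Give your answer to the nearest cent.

€16.17

Energy = 3300 W × 14 h = 46,200 Wh = 46.2 kWh
Cost = 46.2 kWh × €0.350/kWh = €16.17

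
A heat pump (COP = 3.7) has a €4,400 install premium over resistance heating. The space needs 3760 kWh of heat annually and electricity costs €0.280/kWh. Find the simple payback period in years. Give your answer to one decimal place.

5.7 years

Resistance: 3760 kWh × €0.280 = €1,052.80/yr
Heat pump: 3760 / 3.7 = 1016 kWh in → × €0.280 = €284.54/yr
Annual savings = €768.26
Payback = €4,400 / €768.26 = 5.73 years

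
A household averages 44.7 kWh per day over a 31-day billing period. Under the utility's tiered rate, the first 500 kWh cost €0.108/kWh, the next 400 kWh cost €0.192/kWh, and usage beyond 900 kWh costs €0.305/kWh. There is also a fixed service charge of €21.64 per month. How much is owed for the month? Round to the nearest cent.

Usage = 44.7 kWh/day × 31 days = 1385.7 kWh
First 500 kWh × €0.108 = €54.00
Next 400 kWh × €0.192 = €76.80
Remaining 485.7 kWh × €0.305 = €148.14
Energy charge = €278.94; + service €21.64 = €300.58

€300.58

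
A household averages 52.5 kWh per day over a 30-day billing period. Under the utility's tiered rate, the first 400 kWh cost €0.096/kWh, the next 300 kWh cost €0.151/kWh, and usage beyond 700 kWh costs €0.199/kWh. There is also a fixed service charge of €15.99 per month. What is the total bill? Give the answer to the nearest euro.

€274

Usage = 52.5 kWh/day × 30 days = 1575 kWh
First 400 kWh × €0.096 = €38.40
Next 300 kWh × €0.151 = €45.30
Remaining 875 kWh × €0.199 = €174.12
Energy charge = €257.82; + service €15.99 = €273.81 ≈ €274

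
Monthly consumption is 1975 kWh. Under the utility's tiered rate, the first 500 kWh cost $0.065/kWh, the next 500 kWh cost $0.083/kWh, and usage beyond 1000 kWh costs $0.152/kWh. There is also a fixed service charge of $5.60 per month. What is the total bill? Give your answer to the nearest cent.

First 500 kWh × $0.065 = $32.50
Next 500 kWh × $0.083 = $41.50
Remaining 975 kWh × $0.152 = $148.20
Energy charge = $222.20; + service $5.60 = $227.80

$227.80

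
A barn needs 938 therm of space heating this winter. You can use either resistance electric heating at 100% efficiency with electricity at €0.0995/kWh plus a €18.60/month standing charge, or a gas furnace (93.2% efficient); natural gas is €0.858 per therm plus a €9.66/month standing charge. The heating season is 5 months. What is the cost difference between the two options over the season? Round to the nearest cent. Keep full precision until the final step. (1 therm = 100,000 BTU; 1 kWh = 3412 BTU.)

€1916.55

Heat load = 938 therm × 100,000 = 93,800,000 BTU
Gas: input = 93,800,000 / 0.932 = 100,643,777 BTU = 1,006 therm → 1,006 × €0.858 = €863.52; + 5 × €9.66 standing = €911.82
Electric: 93,800,000 BTU / 3412 = 27,490 kWh → × €0.0995 = €2,735.38; + 5 × €18.60 standing = €2,828.38
Difference = |€911.82 − €2,828.38| = €1,916.55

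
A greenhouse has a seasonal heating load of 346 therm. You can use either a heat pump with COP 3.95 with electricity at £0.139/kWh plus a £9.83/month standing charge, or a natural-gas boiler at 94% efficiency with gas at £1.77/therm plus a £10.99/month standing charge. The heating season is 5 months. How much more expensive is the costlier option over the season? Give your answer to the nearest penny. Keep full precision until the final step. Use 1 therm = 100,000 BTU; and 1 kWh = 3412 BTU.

£300.46

Heat load = 346 therm × 100,000 = 34,600,000 BTU
Gas: input = 34,600,000 / 0.94 = 36,808,511 BTU = 368.1 therm → 368.1 × £1.77 = £651.51; + 5 × £10.99 standing = £706.46
Heat pump: 34,600,000 BTU / 3412 = 10,140 kWh heat; / 3.95 = 2,567 kWh in → × £0.139 = £356.85; + 5 × £9.83 standing = £406.00
Difference = |£706.46 − £406.00| = £300.46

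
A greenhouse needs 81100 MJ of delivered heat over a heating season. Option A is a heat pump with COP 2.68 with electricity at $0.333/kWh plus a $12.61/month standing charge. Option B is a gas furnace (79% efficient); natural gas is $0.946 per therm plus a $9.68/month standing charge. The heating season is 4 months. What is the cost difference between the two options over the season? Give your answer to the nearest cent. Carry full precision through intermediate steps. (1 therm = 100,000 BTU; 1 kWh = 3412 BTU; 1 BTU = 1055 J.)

Heat load = 81100 MJ = 81,100,000,000 J / 1055 = 76,872,038 BTU
Gas: input = 76,872,038 / 0.79 = 97,306,377 BTU = 973.1 therm → 973.1 × $0.946 = $920.52; + 4 × $9.68 standing = $959.24
Heat pump: 76,872,038 BTU / 3412 = 22,530 kWh heat; / 2.68 = 8,407 kWh in → × $0.333 = $2,799.42; + 4 × $12.61 standing = $2,849.86
Difference = |$959.24 − $2,849.86| = $1,890.63

$1890.63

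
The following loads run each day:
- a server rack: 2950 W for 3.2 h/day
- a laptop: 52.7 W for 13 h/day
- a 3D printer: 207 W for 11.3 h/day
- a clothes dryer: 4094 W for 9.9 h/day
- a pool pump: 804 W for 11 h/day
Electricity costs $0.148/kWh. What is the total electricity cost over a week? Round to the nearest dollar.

$64

server rack: 2950 W × 3.2 h × 7 d = 66,080 Wh = 66.08 kWh
laptop: 52.7 W × 13 h × 7 d = 4,796 Wh = 4.796 kWh
3D printer: 207 W × 11.3 h × 7 d = 16,374 Wh = 16.37 kWh
clothes dryer: 4094 W × 9.9 h × 7 d = 283,714 Wh = 283.7 kWh
pool pump: 804 W × 11 h × 7 d = 61,908 Wh = 61.91 kWh
Total energy = 66.08 + 4.796 + 16.37 + 283.7 + 61.91 = 432.9 kWh
Cost = 432.9 kWh × $0.148 = $64.06 ≈ $64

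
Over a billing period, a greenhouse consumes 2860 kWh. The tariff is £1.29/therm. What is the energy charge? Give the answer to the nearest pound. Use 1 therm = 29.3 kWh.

£126

2860 kWh × (0.03413 therm/kWh) = 97.61 therm
Cost = 97.61 therm × £1.29/therm = £125.92 ≈ £126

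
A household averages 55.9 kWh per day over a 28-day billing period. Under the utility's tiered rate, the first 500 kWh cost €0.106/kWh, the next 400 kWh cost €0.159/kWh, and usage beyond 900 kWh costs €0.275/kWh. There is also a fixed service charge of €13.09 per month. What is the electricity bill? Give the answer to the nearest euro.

Usage = 55.9 kWh/day × 28 days = 1565.2 kWh
First 500 kWh × €0.106 = €53.00
Next 400 kWh × €0.159 = €63.60
Remaining 665.2 kWh × €0.275 = €182.93
Energy charge = €299.53; + service €13.09 = €312.62 ≈ €313

€313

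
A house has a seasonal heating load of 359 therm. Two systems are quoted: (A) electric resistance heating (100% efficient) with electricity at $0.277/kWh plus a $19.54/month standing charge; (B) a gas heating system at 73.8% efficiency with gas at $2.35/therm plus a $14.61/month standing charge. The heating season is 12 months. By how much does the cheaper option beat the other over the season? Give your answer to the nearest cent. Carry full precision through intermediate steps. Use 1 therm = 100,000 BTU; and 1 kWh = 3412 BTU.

$1830.51

Heat load = 359 therm × 100,000 = 35,900,000 BTU
Gas: input = 35,900,000 / 0.738 = 48,644,986 BTU = 486.4 therm → 486.4 × $2.35 = $1,143.16; + 12 × $14.61 standing = $1,318.48
Electric: 35,900,000 BTU / 3412 = 10,520 kWh → × $0.277 = $2,914.51; + 12 × $19.54 standing = $3,148.99
Difference = |$1,318.48 − $3,148.99| = $1,830.51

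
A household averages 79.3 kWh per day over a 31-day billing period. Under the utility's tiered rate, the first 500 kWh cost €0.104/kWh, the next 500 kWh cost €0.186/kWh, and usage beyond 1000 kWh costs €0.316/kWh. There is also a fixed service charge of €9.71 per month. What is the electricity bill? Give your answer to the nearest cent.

Usage = 79.3 kWh/day × 31 days = 2458.3 kWh
First 500 kWh × €0.104 = €52.00
Next 500 kWh × €0.186 = €93.00
Remaining 1458.3 kWh × €0.316 = €460.82
Energy charge = €605.82; + service €9.71 = €615.53

€615.53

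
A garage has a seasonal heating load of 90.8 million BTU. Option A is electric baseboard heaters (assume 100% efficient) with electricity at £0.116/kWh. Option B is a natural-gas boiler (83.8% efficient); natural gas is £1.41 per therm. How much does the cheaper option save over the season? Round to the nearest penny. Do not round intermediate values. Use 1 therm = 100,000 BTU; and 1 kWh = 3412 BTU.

Heat load = 90.8 × 10⁶ BTU = 90,800,000 BTU
Gas: input = 90,800,000 / 0.838 = 108,353,222 BTU = 1,084 therm → 1,084 × £1.41 = £1,527.78
Electric: 90,800,000 BTU / 3412 = 26,610 kWh → × £0.116 = £3,086.99
Difference = |£1,527.78 − £3,086.99| = £1,559.21

£1559.21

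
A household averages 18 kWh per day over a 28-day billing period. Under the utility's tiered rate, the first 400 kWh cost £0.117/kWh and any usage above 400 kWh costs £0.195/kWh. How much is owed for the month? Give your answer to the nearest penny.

£67.08

Usage = 18 kWh/day × 28 days = 504 kWh
First 400 kWh × £0.117 = £46.80
Remaining 104 kWh × £0.195 = £20.28
Total = £67.08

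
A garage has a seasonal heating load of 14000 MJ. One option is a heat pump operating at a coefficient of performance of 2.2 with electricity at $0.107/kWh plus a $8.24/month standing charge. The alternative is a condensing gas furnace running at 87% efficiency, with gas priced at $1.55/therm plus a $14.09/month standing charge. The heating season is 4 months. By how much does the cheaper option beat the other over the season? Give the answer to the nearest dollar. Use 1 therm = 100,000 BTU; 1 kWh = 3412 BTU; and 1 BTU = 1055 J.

Heat load = 14000 MJ = 14,000,000,000 J / 1055 = 13,270,142 BTU
Gas: input = 13,270,142 / 0.87 = 15,253,037 BTU = 152.5 therm → 152.5 × $1.55 = $236.42; + 4 × $14.09 standing = $292.78
Heat pump: 13,270,142 BTU / 3412 = 3,889 kWh heat; / 2.2 = 1,768 kWh in → × $0.107 = $189.16; + 4 × $8.24 standing = $222.12
Difference = |$292.78 − $222.12| = $70.66 ≈ $71

$71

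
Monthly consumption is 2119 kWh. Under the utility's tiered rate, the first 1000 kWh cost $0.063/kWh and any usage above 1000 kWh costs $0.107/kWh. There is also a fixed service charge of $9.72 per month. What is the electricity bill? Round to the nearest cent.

First 1000 kWh × $0.063 = $63.00
Remaining 1119 kWh × $0.107 = $119.73
Energy charge = $182.73; + service $9.72 = $192.45

$192.45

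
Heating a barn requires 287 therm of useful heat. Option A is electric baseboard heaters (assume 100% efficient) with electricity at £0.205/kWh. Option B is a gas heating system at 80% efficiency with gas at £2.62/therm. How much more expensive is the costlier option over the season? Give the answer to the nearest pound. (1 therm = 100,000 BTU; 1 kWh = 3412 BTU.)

Heat load = 287 therm × 100,000 = 28,700,000 BTU
Gas: input = 28,700,000 / 0.800 = 35,875,000 BTU = 358.8 therm → 358.8 × £2.62 = £939.93
Electric: 28,700,000 BTU / 3412 = 8,411 kWh → × £0.205 = £1,724.36
Difference = |£939.93 − £1,724.36| = £784.43 ≈ £784

£784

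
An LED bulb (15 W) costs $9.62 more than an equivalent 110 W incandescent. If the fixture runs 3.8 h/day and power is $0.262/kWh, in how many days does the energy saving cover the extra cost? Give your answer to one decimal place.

Power saved = 110 − 15 = 95 W
Daily energy saved = 95 W × 3.8 h = 361 Wh = 0.361 kWh
Daily savings = 0.361 × $0.262 = $0.0946
Payback = $9.62 / $0.0946 per day = 101.7 days

101.7 days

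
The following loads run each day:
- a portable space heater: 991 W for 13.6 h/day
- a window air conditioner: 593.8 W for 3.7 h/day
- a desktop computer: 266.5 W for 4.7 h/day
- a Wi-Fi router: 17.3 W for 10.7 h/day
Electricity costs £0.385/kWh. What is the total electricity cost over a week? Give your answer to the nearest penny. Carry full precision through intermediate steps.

portable space heater: 991 W × 13.6 h × 7 d = 94,343 Wh = 94.34 kWh
window air conditioner: 593.8 W × 3.7 h × 7 d = 15,379 Wh = 15.38 kWh
desktop computer: 266.5 W × 4.7 h × 7 d = 8,768 Wh = 8.768 kWh
Wi-Fi router: 17.3 W × 10.7 h × 7 d = 1,296 Wh = 1.296 kWh
Total energy = 94.34 + 15.38 + 8.768 + 1.296 = 119.8 kWh
Cost = 119.8 kWh × £0.385 = £46.12

£46.12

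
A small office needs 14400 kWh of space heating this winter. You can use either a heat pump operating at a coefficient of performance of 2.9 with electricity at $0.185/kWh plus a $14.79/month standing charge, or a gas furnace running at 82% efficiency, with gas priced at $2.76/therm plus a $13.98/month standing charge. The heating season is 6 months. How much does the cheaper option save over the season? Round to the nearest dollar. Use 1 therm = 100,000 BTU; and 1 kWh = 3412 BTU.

Heat load = 14400 kWh × 3412 = 49,132,800 BTU
Gas: input = 49,132,800 / 0.82 = 59,918,049 BTU = 599.2 therm → 599.2 × $2.76 = $1,653.74; + 6 × $13.98 standing = $1,737.62
Heat pump: 49,132,800 BTU / 3412 = 14,400 kWh heat; / 2.9 = 4,966 kWh in → × $0.185 = $918.62; + 6 × $14.79 standing = $1,007.36
Difference = |$1,737.62 − $1,007.36| = $730.26 ≈ $730

$730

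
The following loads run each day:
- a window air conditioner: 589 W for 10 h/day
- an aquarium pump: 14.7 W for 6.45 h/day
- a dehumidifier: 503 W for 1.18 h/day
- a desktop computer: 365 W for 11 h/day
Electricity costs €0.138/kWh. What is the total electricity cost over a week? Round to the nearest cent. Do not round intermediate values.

€10.23

window air conditioner: 589 W × 10 h × 7 d = 41,230 Wh = 41.23 kWh
aquarium pump: 14.7 W × 6.45 h × 7 d = 664 Wh = 0.6637 kWh
dehumidifier: 503 W × 1.18 h × 7 d = 4,155 Wh = 4.155 kWh
desktop computer: 365 W × 11 h × 7 d = 28,105 Wh = 28.11 kWh
Total energy = 41.23 + 0.6637 + 4.155 + 28.11 = 74.15 kWh
Cost = 74.15 kWh × €0.138 = €10.23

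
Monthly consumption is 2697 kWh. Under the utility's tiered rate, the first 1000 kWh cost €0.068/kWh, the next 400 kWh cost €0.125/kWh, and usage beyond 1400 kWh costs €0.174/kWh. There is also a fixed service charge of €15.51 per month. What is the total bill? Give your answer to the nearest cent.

€359.19

First 1000 kWh × €0.068 = €68.00
Next 400 kWh × €0.125 = €50.00
Remaining 1297 kWh × €0.174 = €225.68
Energy charge = €343.68; + service €15.51 = €359.19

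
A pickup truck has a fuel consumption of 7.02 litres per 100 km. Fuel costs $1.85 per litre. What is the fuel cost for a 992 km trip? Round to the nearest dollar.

Fuel = 7.02 L/100 km × 992 km / 100 = 69.64 L
Cost = 69.64 L × $1.85/L = $128.83 ≈ $129

$129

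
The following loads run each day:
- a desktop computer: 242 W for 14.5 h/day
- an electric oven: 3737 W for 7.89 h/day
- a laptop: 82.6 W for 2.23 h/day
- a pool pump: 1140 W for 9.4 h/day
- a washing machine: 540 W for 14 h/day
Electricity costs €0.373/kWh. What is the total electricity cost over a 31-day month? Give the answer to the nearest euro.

desktop computer: 242 W × 14.5 h × 31 d = 108,779 Wh = 108.8 kWh
electric oven: 3737 W × 7.89 h × 31 d = 914,033 Wh = 914 kWh
laptop: 82.6 W × 2.23 h × 31 d = 5,710 Wh = 5.71 kWh
pool pump: 1140 W × 9.4 h × 31 d = 332,196 Wh = 332.2 kWh
washing machine: 540 W × 14 h × 31 d = 234,360 Wh = 234.4 kWh
Total energy = 108.8 + 914 + 5.71 + 332.2 + 234.4 = 1,595 kWh
Cost = 1,595 kWh × €0.373 = €594.96 ≈ €595

€595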